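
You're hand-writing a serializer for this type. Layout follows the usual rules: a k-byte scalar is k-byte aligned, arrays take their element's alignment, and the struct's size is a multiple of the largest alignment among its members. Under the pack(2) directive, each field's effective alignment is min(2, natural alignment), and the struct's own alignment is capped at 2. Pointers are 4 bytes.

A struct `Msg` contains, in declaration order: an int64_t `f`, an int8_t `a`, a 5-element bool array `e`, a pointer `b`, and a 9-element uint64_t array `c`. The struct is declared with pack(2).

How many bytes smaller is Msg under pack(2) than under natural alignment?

natural layout:
  0..8  f  (8B, 8-aligned)
  8..9  a  (1B, 1-aligned)
  9..14  e  (5B, 1-aligned)
  14..16  -- padding (2B)
  16..20  b  (4B, 4-aligned)
  20..24  -- padding (4B)
  24..96  c  (72B, 8-aligned)
  sizeof = 96, alignof = 8
packed(2) layout:
  0..8  f  (8B, 2-aligned)
  8..9  a  (1B, 1-aligned)
  9..14  e  (5B, 1-aligned)
  14..18  b  (4B, 2-aligned)
  18..90  c  (72B, 2-aligned)
  sizeof = 90, alignof = 2
96 − 90 = 6

6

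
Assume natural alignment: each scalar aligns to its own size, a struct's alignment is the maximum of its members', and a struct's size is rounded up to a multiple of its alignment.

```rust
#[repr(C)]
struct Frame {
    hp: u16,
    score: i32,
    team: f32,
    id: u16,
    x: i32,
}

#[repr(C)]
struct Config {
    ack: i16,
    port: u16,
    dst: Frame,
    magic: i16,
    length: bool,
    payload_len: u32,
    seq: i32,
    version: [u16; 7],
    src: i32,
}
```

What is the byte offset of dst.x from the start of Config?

Frame: hp at 0 (size 2, align 2) → ends 2; pad 2 to align 4 for score; score at 4 (size 4, align 4) → ends 8; team at 8 (size 4, align 4) → ends 12; id at 12 (size 2, align 2) → ends 14; pad 2 to align 4 for x; x at 16 (size 4, align 4) → ends 20; total 20 bytes, alignment 4
ack at 0 (size 2, align 2) → ends 2
port at 2 (size 2, align 2) → ends 4
dst at 4 (size 20, align 4) → ends 24
within Frame: x at 16
4 + 16 = 20

20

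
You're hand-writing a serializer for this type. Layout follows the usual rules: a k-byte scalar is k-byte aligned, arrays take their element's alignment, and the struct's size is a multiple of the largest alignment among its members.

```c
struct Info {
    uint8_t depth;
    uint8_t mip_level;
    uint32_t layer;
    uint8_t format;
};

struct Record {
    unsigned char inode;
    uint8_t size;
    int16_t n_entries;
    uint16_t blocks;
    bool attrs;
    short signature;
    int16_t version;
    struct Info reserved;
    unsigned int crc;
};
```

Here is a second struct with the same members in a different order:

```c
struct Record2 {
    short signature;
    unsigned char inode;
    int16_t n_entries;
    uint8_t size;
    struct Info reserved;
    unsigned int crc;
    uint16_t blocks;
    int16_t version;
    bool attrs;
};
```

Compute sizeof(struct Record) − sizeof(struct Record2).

Info: 0..1  depth  (1B, 1-aligned); 1..2  mip_level  (1B, 1-aligned); 2..4  -- padding (2B); 4..8  layer  (4B, 4-aligned); 8..9  format  (1B, 1-aligned); 9..12  -- tail padding (3B); sizeof = 12, alignof = 4
0..1  inode  (1B, 1-aligned)
1..2  size  (1B, 1-aligned)
2..4  n_entries  (2B, 2-aligned)
4..6  blocks  (2B, 2-aligned)
6..7  attrs  (1B, 1-aligned)
7..8  -- padding (1B)
8..10  signature  (2B, 2-aligned)
10..12  version  (2B, 2-aligned)
12..24  reserved  (12B, 4-aligned)
24..28  crc  (4B, 4-aligned)
sizeof = 28, alignof = 4
— Record2 —
0..2  signature  (2B, 2-aligned)
2..3  inode  (1B, 1-aligned)
3..4  -- padding (1B)
4..6  n_entries  (2B, 2-aligned)
6..7  size  (1B, 1-aligned)
7..8  -- padding (1B)
8..20  reserved  (12B, 4-aligned)
20..24  crc  (4B, 4-aligned)
24..26  blocks  (2B, 2-aligned)
26..28  version  (2B, 2-aligned)
28..29  attrs  (1B, 1-aligned)
29..32  -- tail padding (3B)
sizeof = 32, alignof = 4
28 − 32 = -4

-4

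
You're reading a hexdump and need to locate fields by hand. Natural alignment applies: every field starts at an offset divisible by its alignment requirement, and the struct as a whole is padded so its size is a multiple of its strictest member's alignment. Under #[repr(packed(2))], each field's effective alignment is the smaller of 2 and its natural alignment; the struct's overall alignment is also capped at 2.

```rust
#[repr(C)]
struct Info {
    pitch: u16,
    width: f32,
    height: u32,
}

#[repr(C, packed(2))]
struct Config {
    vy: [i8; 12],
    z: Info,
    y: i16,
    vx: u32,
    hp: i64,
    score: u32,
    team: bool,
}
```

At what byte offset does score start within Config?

Info: 0..2  pitch  (2B, 2-aligned); 2..4  -- padding (2B); 4..8  width  (4B, 4-aligned); 8..12  height  (4B, 4-aligned); sizeof = 12, alignof = 4
0..12  vy  (12B, 1-aligned)
12..24  z  (12B, 2-aligned)
24..26  y  (2B, 2-aligned)
26..30  vx  (4B, 2-aligned)
30..38  hp  (8B, 2-aligned)
38..42  score  (4B, 2-aligned)

38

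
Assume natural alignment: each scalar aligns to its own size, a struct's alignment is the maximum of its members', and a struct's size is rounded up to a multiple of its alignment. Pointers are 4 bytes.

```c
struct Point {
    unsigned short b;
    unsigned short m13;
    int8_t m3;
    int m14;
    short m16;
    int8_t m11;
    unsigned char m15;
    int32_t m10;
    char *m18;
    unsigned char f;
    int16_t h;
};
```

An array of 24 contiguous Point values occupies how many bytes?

672

@0: b [2B, align 2] → 2
@2: m13 [2B, align 2] → 4
@4: m3 [1B, align 1] → 5
+3 pad (align 4)
@8: m14 [4B, align 4] → 12
@12: m16 [2B, align 2] → 14
@14: m11 [1B, align 1] → 15
@15: m15 [1B, align 1] → 16
@16: m10 [4B, align 4] → 20
@20: m18 [4B, align 4] → 24
@24: f [1B, align 1] → 25
+1 pad (align 2)
@26: h [2B, align 2] → 28
size 28, align 4
array of 24: 24 × 28 = 672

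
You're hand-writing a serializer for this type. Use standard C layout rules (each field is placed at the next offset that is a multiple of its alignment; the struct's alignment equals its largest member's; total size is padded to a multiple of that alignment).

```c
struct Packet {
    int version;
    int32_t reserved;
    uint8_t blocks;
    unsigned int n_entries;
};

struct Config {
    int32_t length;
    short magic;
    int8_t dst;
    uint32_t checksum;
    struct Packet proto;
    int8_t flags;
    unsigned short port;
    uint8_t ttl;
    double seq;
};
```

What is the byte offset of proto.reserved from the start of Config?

16

Packet: version at 0 (size 4, align 4) → ends 4; reserved at 4 (size 4, align 4) → ends 8; blocks at 8 (size 1, align 1) → ends 9; pad 3 to align 4 for n_entries; n_entries at 12 (size 4, align 4) → ends 16; total 16 bytes, alignment 4
length at 0 (size 4, align 4) → ends 4
magic at 4 (size 2, align 2) → ends 6
dst at 6 (size 1, align 1) → ends 7
pad 1 to align 4 for checksum
checksum at 8 (size 4, align 4) → ends 12
proto at 12 (size 16, align 4) → ends 28
within Packet: reserved at 4
12 + 4 = 16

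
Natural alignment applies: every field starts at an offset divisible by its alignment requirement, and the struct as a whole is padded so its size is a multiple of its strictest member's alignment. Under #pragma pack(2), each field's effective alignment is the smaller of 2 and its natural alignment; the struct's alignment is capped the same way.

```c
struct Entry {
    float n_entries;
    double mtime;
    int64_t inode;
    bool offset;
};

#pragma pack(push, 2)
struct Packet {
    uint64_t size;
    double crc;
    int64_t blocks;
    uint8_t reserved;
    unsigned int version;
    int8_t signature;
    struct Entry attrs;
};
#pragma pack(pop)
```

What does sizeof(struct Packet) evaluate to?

Entry: 0..4  n_entries  (4B, 4-aligned); 4..8  -- padding (4B); 8..16  mtime  (8B, 8-aligned); 16..24  inode  (8B, 8-aligned); 24..25  offset  (1B, 1-aligned); 25..32  -- tail padding (7B); sizeof = 32, alignof = 8
0..8  size  (8B, 2-aligned)
8..16  crc  (8B, 2-aligned)
16..24  blocks  (8B, 2-aligned)
24..25  reserved  (1B, 1-aligned)
25..26  -- padding (1B)
26..30  version  (4B, 2-aligned)
30..31  signature  (1B, 1-aligned)
31..32  -- padding (1B)
32..64  attrs  (32B, 2-aligned)
sizeof = 64, alignof = 2

64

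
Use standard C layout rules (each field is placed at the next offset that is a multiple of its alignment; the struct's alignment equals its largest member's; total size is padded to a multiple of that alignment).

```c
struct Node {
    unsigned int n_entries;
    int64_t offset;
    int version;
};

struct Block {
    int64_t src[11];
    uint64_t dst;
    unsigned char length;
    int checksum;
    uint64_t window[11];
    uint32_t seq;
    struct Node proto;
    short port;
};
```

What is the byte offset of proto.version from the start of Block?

Node: 0..4  n_entries  (4B, 4-aligned); 4..8  -- padding (4B); 8..16  offset  (8B, 8-aligned); 16..20  version  (4B, 4-aligned); 20..24  -- tail padding (4B); sizeof = 24, alignof = 8
0..88  src  (88B, 8-aligned)
88..96  dst  (8B, 8-aligned)
96..97  length  (1B, 1-aligned)
97..100  -- padding (3B)
100..104  checksum  (4B, 4-aligned)
104..192  window  (88B, 8-aligned)
192..196  seq  (4B, 4-aligned)
196..200  -- padding (4B)
200..224  proto  (24B, 8-aligned)
within Node: version at 16
200 + 16 = 216

216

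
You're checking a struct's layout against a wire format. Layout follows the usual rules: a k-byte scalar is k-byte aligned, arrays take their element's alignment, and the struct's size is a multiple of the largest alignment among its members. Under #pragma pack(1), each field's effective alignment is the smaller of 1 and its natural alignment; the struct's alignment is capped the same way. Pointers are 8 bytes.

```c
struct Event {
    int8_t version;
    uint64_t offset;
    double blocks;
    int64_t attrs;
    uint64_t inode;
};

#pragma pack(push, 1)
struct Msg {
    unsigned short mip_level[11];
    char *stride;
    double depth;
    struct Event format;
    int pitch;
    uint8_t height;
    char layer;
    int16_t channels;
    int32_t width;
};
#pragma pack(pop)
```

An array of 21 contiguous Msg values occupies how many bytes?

1890

Event: 0..1  version  (1B, 1-aligned); 1..8  -- padding (7B); 8..16  offset  (8B, 8-aligned); 16..24  blocks  (8B, 8-aligned); 24..32  attrs  (8B, 8-aligned); 32..40  inode  (8B, 8-aligned); sizeof = 40, alignof = 8
0..22  mip_level  (22B, 1-aligned)
22..30  stride  (8B, 1-aligned)
30..38  depth  (8B, 1-aligned)
38..78  format  (40B, 1-aligned)
78..82  pitch  (4B, 1-aligned)
82..83  height  (1B, 1-aligned)
83..84  layer  (1B, 1-aligned)
84..86  channels  (2B, 1-aligned)
86..90  width  (4B, 1-aligned)
sizeof = 90, alignof = 1
array of 21: 21 × 90 = 1890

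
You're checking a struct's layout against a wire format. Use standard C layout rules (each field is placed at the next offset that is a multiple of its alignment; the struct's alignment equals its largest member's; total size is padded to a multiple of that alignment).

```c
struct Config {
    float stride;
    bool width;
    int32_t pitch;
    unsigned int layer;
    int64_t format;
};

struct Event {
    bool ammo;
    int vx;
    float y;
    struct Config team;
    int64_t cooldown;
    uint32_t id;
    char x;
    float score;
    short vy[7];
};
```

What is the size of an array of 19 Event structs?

Config: stride at 0 (size 4, align 4) → ends 4; width at 4 (size 1, align 1) → ends 5; pad 3 to align 4 for pitch; pitch at 8 (size 4, align 4) → ends 12; layer at 12 (size 4, align 4) → ends 16; format at 16 (size 8, align 8) → ends 24; total 24 bytes, alignment 8
ammo at 0 (size 1, align 1) → ends 1
pad 3 to align 4 for vx
vx at 4 (size 4, align 4) → ends 8
y at 8 (size 4, align 4) → ends 12
pad 4 to align 8 for team
team at 16 (size 24, align 8) → ends 40
cooldown at 40 (size 8, align 8) → ends 48
id at 48 (size 4, align 4) → ends 52
x at 52 (size 1, align 1) → ends 53
pad 3 to align 4 for score
score at 56 (size 4, align 4) → ends 60
vy at 60 (size 14, align 2) → ends 74
tail pad 6 to reach multiple of 8
total 80 bytes, alignment 8
array of 19: 19 × 80 = 1520

1520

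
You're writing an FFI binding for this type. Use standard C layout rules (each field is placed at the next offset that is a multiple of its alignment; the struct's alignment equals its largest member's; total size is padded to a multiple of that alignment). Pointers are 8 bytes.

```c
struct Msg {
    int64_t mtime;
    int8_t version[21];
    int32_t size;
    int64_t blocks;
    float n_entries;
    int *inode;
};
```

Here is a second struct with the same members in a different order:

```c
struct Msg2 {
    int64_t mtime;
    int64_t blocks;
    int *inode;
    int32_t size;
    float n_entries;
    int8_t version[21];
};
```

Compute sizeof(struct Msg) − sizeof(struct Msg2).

mtime at 0 (size 8, align 8) → ends 8
version at 8 (size 21, align 1) → ends 29
pad 3 to align 4 for size
size at 32 (size 4, align 4) → ends 36
pad 4 to align 8 for blocks
blocks at 40 (size 8, align 8) → ends 48
n_entries at 48 (size 4, align 4) → ends 52
pad 4 to align 8 for inode
inode at 56 (size 8, align 8) → ends 64
total 64 bytes, alignment 8
— Msg2 —
mtime at 0 (size 8, align 8) → ends 8
blocks at 8 (size 8, align 8) → ends 16
inode at 16 (size 8, align 8) → ends 24
size at 24 (size 4, align 4) → ends 28
n_entries at 28 (size 4, align 4) → ends 32
version at 32 (size 21, align 1) → ends 53
tail pad 3 to reach multiple of 8
total 56 bytes, alignment 8
64 − 56 = 8

8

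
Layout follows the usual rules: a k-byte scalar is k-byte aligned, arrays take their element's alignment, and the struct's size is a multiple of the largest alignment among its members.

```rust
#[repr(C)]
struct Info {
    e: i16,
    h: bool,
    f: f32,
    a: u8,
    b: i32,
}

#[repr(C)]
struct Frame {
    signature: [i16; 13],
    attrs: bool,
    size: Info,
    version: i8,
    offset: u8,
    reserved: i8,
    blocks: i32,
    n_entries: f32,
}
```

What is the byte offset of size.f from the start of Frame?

32

Info: 0..2  e  (2B, 2-aligned); 2..3  h  (1B, 1-aligned); 3..4  -- padding (1B); 4..8  f  (4B, 4-aligned); 8..9  a  (1B, 1-aligned); 9..12  -- padding (3B); 12..16  b  (4B, 4-aligned); sizeof = 16, alignof = 4
0..26  signature  (26B, 2-aligned)
26..27  attrs  (1B, 1-aligned)
27..28  -- padding (1B)
28..44  size  (16B, 4-aligned)
within Info: f at 4
28 + 4 = 32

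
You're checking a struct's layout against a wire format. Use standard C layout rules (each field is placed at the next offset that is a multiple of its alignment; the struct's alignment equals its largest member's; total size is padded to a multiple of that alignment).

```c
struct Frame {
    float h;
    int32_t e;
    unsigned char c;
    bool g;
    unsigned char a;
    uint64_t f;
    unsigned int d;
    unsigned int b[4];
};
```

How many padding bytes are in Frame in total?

9

h at 0 (size 4, align 4) → ends 4
e at 4 (size 4, align 4) → ends 8
c at 8 (size 1, align 1) → ends 9
g at 9 (size 1, align 1) → ends 10
a at 10 (size 1, align 1) → ends 11
pad 5 to align 8 for f
f at 16 (size 8, align 8) → ends 24
d at 24 (size 4, align 4) → ends 28
b at 28 (size 16, align 4) → ends 44
tail pad 4 to reach multiple of 8
total 48 bytes, alignment 8
data bytes 39, size 48 → padding 9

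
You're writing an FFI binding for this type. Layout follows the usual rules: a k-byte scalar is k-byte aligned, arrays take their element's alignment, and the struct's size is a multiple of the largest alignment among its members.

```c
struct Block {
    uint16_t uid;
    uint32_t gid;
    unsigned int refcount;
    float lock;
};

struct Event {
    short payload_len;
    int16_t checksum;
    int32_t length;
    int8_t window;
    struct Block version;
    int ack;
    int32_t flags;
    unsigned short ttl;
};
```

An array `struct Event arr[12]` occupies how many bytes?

480

Block: uid at 0 (size 2, align 2) → ends 2; pad 2 to align 4 for gid; gid at 4 (size 4, align 4) → ends 8; refcount at 8 (size 4, align 4) → ends 12; lock at 12 (size 4, align 4) → ends 16; total 16 bytes, alignment 4
payload_len at 0 (size 2, align 2) → ends 2
checksum at 2 (size 2, align 2) → ends 4
length at 4 (size 4, align 4) → ends 8
window at 8 (size 1, align 1) → ends 9
pad 3 to align 4 for version
version at 12 (size 16, align 4) → ends 28
ack at 28 (size 4, align 4) → ends 32
flags at 32 (size 4, align 4) → ends 36
ttl at 36 (size 2, align 2) → ends 38
tail pad 2 to reach multiple of 4
total 40 bytes, alignment 4
array of 12: 12 × 40 = 480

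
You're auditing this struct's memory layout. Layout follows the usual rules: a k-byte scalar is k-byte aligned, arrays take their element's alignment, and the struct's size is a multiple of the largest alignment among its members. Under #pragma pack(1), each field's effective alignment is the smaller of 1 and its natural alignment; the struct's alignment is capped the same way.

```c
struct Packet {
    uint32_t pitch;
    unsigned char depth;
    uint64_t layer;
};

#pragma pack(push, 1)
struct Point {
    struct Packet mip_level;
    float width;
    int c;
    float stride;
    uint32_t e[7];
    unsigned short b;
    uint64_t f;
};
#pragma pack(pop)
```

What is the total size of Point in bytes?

66 bytes

Packet: 0..4  pitch  (4B, 4-aligned); 4..5  depth  (1B, 1-aligned); 5..8  -- padding (3B); 8..16  layer  (8B, 8-aligned); sizeof = 16, alignof = 8
0..16  mip_level  (16B, 1-aligned)
16..20  width  (4B, 1-aligned)
20..24  c  (4B, 1-aligned)
24..28  stride  (4B, 1-aligned)
28..56  e  (28B, 1-aligned)
56..58  b  (2B, 1-aligned)
58..66  f  (8B, 1-aligned)
sizeof = 66, alignof = 1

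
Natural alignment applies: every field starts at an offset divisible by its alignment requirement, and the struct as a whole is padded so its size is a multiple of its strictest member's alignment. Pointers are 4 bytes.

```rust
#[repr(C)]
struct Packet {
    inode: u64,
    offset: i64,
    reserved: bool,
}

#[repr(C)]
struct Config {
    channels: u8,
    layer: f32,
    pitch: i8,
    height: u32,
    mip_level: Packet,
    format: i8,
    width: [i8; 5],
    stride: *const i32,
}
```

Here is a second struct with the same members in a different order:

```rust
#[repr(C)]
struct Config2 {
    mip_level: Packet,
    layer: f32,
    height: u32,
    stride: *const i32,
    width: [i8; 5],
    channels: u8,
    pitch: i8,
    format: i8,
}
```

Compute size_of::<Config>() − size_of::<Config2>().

8

Packet: 0..8  inode  (8B, 8-aligned); 8..16  offset  (8B, 8-aligned); 16..17  reserved  (1B, 1-aligned); 17..24  -- tail padding (7B); sizeof = 24, alignof = 8
0..1  channels  (1B, 1-aligned)
1..4  -- padding (3B)
4..8  layer  (4B, 4-aligned)
8..9  pitch  (1B, 1-aligned)
9..12  -- padding (3B)
12..16  height  (4B, 4-aligned)
16..40  mip_level  (24B, 8-aligned)
40..41  format  (1B, 1-aligned)
41..46  width  (5B, 1-aligned)
46..48  -- padding (2B)
48..52  stride  (4B, 4-aligned)
52..56  -- tail padding (4B)
sizeof = 56, alignof = 8
— Config2 —
0..24  mip_level  (24B, 8-aligned)
24..28  layer  (4B, 4-aligned)
28..32  height  (4B, 4-aligned)
32..36  stride  (4B, 4-aligned)
36..41  width  (5B, 1-aligned)
41..42  channels  (1B, 1-aligned)
42..43  pitch  (1B, 1-aligned)
43..44  format  (1B, 1-aligned)
44..48  -- tail padding (4B)
sizeof = 48, alignof = 8
56 − 48 = 8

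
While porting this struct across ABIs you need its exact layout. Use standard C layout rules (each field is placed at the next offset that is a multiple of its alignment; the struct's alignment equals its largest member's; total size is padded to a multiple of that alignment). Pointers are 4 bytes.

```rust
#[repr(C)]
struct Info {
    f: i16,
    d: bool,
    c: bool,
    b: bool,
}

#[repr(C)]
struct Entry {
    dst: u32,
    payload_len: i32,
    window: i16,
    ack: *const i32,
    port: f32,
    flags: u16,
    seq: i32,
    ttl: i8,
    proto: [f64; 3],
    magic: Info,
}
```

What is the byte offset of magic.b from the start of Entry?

Info: @0: f [2B, align 2] → 2; @2: d [1B, align 1] → 3; @3: c [1B, align 1] → 4; @4: b [1B, align 1] → 5; +1 tail pad (align 2); size 6, align 2
@0: dst [4B, align 4] → 4
@4: payload_len [4B, align 4] → 8
@8: window [2B, align 2] → 10
+2 pad (align 4)
@12: ack [4B, align 4] → 16
@16: port [4B, align 4] → 20
@20: flags [2B, align 2] → 22
+2 pad (align 4)
@24: seq [4B, align 4] → 28
@28: ttl [1B, align 1] → 29
+3 pad (align 8)
@32: proto [24B, align 8] → 56
@56: magic [6B, align 2] → 62
within Info: b at 4
56 + 4 = 60

60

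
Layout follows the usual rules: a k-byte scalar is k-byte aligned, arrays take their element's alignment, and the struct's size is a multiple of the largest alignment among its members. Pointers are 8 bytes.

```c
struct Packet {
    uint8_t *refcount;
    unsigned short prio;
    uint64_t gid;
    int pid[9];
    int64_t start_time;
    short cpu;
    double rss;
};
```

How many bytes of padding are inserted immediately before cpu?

0..8  refcount  (8B, 8-aligned)
8..10  prio  (2B, 2-aligned)
10..16  -- padding (6B)
16..24  gid  (8B, 8-aligned)
24..60  pid  (36B, 4-aligned)
60..64  -- padding (4B)
64..72  start_time  (8B, 8-aligned)
72..74  cpu  (2B, 2-aligned)

0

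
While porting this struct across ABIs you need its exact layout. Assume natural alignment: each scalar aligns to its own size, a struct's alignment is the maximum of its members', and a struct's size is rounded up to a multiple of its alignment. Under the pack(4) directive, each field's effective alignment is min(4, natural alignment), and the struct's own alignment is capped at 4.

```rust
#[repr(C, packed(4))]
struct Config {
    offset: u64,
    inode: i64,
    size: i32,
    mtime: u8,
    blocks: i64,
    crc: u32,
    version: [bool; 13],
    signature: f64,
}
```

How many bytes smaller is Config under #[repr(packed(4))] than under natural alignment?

natural layout:
  @0: offset [8B, align 8] → 8
  @8: inode [8B, align 8] → 16
  @16: size [4B, align 4] → 20
  @20: mtime [1B, align 1] → 21
  +3 pad (align 8)
  @24: blocks [8B, align 8] → 32
  @32: crc [4B, align 4] → 36
  @36: version [13B, align 1] → 49
  +7 pad (align 8)
  @56: signature [8B, align 8] → 64
  size 64, align 8
packed(4) layout:
  @0: offset [8B, align 4] → 8
  @8: inode [8B, align 4] → 16
  @16: size [4B, align 4] → 20
  @20: mtime [1B, align 1] → 21
  +3 pad (align 4)
  @24: blocks [8B, align 4] → 32
  @32: crc [4B, align 4] → 36
  @36: version [13B, align 1] → 49
  +3 pad (align 4)
  @52: signature [8B, align 4] → 60
  size 60, align 4
64 − 60 = 4

4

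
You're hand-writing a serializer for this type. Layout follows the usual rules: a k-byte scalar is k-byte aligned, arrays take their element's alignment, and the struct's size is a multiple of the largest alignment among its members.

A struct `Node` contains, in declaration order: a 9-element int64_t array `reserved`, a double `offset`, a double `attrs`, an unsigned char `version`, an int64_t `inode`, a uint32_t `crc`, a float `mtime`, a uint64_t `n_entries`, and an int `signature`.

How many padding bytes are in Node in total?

0..72  reserved  (72B, 8-aligned)
72..80  offset  (8B, 8-aligned)
80..88  attrs  (8B, 8-aligned)
88..89  version  (1B, 1-aligned)
89..96  -- padding (7B)
96..104  inode  (8B, 8-aligned)
104..108  crc  (4B, 4-aligned)
108..112  mtime  (4B, 4-aligned)
112..120  n_entries  (8B, 8-aligned)
120..124  signature  (4B, 4-aligned)
124..128  -- tail padding (4B)
sizeof = 128, alignof = 8
data bytes 117, size 128 → padding 11

11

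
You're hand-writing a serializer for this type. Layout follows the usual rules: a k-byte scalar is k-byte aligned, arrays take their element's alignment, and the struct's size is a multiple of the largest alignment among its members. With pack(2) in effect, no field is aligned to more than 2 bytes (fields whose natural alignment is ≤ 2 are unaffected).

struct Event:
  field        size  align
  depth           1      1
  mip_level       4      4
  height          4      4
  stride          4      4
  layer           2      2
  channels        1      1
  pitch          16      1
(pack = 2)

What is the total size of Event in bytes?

depth at 0 (size 1, align 1) → ends 1
pad 1 to align 2 for mip_level
mip_level at 2 (size 4, align 2) → ends 6
height at 6 (size 4, align 2) → ends 10
stride at 10 (size 4, align 2) → ends 14
layer at 14 (size 2, align 2) → ends 16
channels at 16 (size 1, align 1) → ends 17
pitch at 17 (size 16, align 1) → ends 33
tail pad 1 to reach multiple of 2
total 34 bytes, alignment 2

34 bytes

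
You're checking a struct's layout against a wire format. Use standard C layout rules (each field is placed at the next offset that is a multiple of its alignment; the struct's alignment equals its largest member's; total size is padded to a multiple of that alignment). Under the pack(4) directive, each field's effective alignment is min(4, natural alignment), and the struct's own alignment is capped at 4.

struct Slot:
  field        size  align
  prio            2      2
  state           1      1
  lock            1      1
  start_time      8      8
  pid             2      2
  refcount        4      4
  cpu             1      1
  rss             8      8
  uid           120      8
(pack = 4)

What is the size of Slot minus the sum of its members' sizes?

@0: prio [2B, align 2] → 2
@2: state [1B, align 1] → 3
@3: lock [1B, align 1] → 4
@4: start_time [8B, align 4] → 12
@12: pid [2B, align 2] → 14
+2 pad (align 4)
@16: refcount [4B, align 4] → 20
@20: cpu [1B, align 1] → 21
+3 pad (align 4)
@24: rss [8B, align 4] → 32
@32: uid [120B, align 4] → 152
size 152, align 4
data bytes 147, size 152 → padding 5

5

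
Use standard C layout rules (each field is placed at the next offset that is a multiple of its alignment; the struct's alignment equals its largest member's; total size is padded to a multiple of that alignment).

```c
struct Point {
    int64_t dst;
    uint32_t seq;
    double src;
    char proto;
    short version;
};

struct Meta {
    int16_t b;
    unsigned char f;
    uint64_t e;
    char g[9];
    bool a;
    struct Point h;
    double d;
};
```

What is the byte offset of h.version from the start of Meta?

Point: dst at 0 (size 8, align 8) → ends 8; seq at 8 (size 4, align 4) → ends 12; pad 4 to align 8 for src; src at 16 (size 8, align 8) → ends 24; proto at 24 (size 1, align 1) → ends 25; pad 1 to align 2 for version; version at 26 (size 2, align 2) → ends 28; tail pad 4 to reach multiple of 8; total 32 bytes, alignment 8
b at 0 (size 2, align 2) → ends 2
f at 2 (size 1, align 1) → ends 3
pad 5 to align 8 for e
e at 8 (size 8, align 8) → ends 16
g at 16 (size 9, align 1) → ends 25
a at 25 (size 1, align 1) → ends 26
pad 6 to align 8 for h
h at 32 (size 32, align 8) → ends 64
within Point: version at 26
32 + 26 = 58

58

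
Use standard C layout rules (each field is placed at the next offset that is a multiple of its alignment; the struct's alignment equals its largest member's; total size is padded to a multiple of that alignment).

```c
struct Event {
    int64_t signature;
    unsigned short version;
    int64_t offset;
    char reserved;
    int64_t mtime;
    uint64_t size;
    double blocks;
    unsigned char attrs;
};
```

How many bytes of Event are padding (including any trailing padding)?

@0: signature [8B, align 8] → 8
@8: version [2B, align 2] → 10
+6 pad (align 8)
@16: offset [8B, align 8] → 24
@24: reserved [1B, align 1] → 25
+7 pad (align 8)
@32: mtime [8B, align 8] → 40
@40: size [8B, align 8] → 48
@48: blocks [8B, align 8] → 56
@56: attrs [1B, align 1] → 57
+7 tail pad (align 8)
size 64, align 8
data bytes 44, size 64 → padding 20

20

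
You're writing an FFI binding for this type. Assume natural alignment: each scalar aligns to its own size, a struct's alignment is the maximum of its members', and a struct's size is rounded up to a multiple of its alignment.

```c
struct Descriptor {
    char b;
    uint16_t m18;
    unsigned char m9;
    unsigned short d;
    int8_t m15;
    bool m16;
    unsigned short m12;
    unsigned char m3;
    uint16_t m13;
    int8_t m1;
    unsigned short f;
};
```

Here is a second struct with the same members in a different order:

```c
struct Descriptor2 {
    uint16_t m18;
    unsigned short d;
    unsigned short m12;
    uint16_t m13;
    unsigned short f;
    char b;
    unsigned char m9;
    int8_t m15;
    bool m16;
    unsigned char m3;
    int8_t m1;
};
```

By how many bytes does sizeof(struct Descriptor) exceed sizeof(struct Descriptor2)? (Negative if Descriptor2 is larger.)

0..1  b  (1B, 1-aligned)
1..2  -- padding (1B)
2..4  m18  (2B, 2-aligned)
4..5  m9  (1B, 1-aligned)
5..6  -- padding (1B)
6..8  d  (2B, 2-aligned)
8..9  m15  (1B, 1-aligned)
9..10  m16  (1B, 1-aligned)
10..12  m12  (2B, 2-aligned)
12..13  m3  (1B, 1-aligned)
13..14  -- padding (1B)
14..16  m13  (2B, 2-aligned)
16..17  m1  (1B, 1-aligned)
17..18  -- padding (1B)
18..20  f  (2B, 2-aligned)
sizeof = 20, alignof = 2
— Descriptor2 —
0..2  m18  (2B, 2-aligned)
2..4  d  (2B, 2-aligned)
4..6  m12  (2B, 2-aligned)
6..8  m13  (2B, 2-aligned)
8..10  f  (2B, 2-aligned)
10..11  b  (1B, 1-aligned)
11..12  m9  (1B, 1-aligned)
12..13  m15  (1B, 1-aligned)
13..14  m16  (1B, 1-aligned)
14..15  m3  (1B, 1-aligned)
15..16  m1  (1B, 1-aligned)
sizeof = 16, alignof = 2
20 − 16 = 4

4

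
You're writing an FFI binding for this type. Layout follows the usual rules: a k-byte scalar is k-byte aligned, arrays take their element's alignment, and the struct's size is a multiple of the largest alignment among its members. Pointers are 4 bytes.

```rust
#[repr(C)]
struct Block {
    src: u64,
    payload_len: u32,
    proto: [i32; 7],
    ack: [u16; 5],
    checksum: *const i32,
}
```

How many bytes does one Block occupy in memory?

56

src at 0 (size 8, align 8) → ends 8
payload_len at 8 (size 4, align 4) → ends 12
proto at 12 (size 28, align 4) → ends 40
ack at 40 (size 10, align 2) → ends 50
pad 2 to align 4 for checksum
checksum at 52 (size 4, align 4) → ends 56
total 56 bytes, alignment 8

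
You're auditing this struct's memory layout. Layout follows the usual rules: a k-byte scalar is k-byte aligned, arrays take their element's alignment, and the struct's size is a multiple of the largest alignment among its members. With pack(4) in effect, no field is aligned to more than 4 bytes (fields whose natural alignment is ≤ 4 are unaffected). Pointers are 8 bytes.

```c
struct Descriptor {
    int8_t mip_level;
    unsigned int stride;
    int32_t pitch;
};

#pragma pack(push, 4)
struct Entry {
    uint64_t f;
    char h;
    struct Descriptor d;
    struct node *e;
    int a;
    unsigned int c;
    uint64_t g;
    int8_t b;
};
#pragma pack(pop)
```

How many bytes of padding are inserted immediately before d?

3

Descriptor: @0: mip_level [1B, align 1] → 1; +3 pad (align 4); @4: stride [4B, align 4] → 8; @8: pitch [4B, align 4] → 12; size 12, align 4
@0: f [8B, align 4] → 8
@8: h [1B, align 1] → 9
+3 pad (align 4)
@12: d [12B, align 4] → 24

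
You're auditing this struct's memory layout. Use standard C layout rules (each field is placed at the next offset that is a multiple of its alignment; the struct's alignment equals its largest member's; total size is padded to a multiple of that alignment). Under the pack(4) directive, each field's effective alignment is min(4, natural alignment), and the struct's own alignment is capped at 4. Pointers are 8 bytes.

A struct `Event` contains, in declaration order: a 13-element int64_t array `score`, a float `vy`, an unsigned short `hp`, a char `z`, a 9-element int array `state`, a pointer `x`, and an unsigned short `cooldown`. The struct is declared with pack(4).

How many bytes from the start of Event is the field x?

148

@0: score [104B, align 4] → 104
@104: vy [4B, align 4] → 108
@108: hp [2B, align 2] → 110
@110: z [1B, align 1] → 111
+1 pad (align 4)
@112: state [36B, align 4] → 148
@148: x [8B, align 4] → 156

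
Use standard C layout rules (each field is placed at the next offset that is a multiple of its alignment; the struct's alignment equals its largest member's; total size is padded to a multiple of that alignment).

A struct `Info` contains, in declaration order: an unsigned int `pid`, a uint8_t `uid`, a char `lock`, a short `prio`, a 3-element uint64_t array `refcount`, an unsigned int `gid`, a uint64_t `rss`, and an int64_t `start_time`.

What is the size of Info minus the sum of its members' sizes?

4

@0: pid [4B, align 4] → 4
@4: uid [1B, align 1] → 5
@5: lock [1B, align 1] → 6
@6: prio [2B, align 2] → 8
@8: refcount [24B, align 8] → 32
@32: gid [4B, align 4] → 36
+4 pad (align 8)
@40: rss [8B, align 8] → 48
@48: start_time [8B, align 8] → 56
size 56, align 8
data bytes 52, size 56 → padding 4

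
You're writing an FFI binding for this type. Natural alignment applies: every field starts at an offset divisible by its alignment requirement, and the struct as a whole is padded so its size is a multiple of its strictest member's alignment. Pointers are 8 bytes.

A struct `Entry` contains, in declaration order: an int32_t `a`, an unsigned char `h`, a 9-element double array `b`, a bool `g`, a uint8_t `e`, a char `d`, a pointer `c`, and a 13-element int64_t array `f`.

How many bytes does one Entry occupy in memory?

200

0..4  a  (4B, 4-aligned)
4..5  h  (1B, 1-aligned)
5..8  -- padding (3B)
8..80  b  (72B, 8-aligned)
80..81  g  (1B, 1-aligned)
81..82  e  (1B, 1-aligned)
82..83  d  (1B, 1-aligned)
83..88  -- padding (5B)
88..96  c  (8B, 8-aligned)
96..200  f  (104B, 8-aligned)
sizeof = 200, alignof = 8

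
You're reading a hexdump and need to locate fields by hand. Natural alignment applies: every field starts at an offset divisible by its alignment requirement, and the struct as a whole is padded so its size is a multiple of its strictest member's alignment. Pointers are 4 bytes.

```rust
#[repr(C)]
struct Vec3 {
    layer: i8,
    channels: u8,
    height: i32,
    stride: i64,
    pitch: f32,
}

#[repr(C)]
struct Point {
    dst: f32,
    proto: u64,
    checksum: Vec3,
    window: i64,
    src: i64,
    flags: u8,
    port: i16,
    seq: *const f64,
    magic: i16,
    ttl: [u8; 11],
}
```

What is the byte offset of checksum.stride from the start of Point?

24

Vec3: 0..1  layer  (1B, 1-aligned); 1..2  channels  (1B, 1-aligned); 2..4  -- padding (2B); 4..8  height  (4B, 4-aligned); 8..16  stride  (8B, 8-aligned); 16..20  pitch  (4B, 4-aligned); 20..24  -- tail padding (4B); sizeof = 24, alignof = 8
0..4  dst  (4B, 4-aligned)
4..8  -- padding (4B)
8..16  proto  (8B, 8-aligned)
16..40  checksum  (24B, 8-aligned)
within Vec3: stride at 8
16 + 8 = 24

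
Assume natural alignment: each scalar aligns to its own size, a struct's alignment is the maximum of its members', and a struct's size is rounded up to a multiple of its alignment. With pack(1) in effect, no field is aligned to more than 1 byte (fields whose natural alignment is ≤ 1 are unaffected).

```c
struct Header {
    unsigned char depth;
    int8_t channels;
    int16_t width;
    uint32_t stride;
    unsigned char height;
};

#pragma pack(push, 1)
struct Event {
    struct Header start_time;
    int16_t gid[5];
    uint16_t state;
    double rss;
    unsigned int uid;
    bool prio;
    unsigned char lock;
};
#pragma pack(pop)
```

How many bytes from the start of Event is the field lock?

Header: @0: depth [1B, align 1] → 1; @1: channels [1B, align 1] → 2; @2: width [2B, align 2] → 4; @4: stride [4B, align 4] → 8; @8: height [1B, align 1] → 9; +3 tail pad (align 4); size 12, align 4
@0: start_time [12B, align 1] → 12
@12: gid [10B, align 1] → 22
@22: state [2B, align 1] → 24
@24: rss [8B, align 1] → 32
@32: uid [4B, align 1] → 36
@36: prio [1B, align 1] → 37
@37: lock [1B, align 1] → 38

37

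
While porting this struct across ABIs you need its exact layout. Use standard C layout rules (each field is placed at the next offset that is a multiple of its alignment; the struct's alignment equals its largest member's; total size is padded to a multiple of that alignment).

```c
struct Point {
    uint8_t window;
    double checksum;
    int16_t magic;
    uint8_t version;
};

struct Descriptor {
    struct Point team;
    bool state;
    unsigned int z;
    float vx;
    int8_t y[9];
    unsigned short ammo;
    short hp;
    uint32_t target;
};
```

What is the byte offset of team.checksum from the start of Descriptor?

Point: 0..1  window  (1B, 1-aligned); 1..8  -- padding (7B); 8..16  checksum  (8B, 8-aligned); 16..18  magic  (2B, 2-aligned); 18..19  version  (1B, 1-aligned); 19..24  -- tail padding (5B); sizeof = 24, alignof = 8
0..24  team  (24B, 8-aligned)
within Point: checksum at 8
0 + 8 = 8

8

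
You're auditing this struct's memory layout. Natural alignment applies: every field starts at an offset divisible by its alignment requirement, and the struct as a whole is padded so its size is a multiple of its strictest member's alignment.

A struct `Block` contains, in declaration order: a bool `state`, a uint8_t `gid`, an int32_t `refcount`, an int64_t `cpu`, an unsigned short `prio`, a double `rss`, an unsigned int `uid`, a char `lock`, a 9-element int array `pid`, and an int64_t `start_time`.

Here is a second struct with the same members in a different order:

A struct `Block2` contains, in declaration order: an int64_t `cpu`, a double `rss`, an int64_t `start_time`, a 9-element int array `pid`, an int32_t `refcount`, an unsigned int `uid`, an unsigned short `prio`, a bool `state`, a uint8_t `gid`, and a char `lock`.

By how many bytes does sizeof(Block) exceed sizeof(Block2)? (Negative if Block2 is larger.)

8

0..1  state  (1B, 1-aligned)
1..2  gid  (1B, 1-aligned)
2..4  -- padding (2B)
4..8  refcount  (4B, 4-aligned)
8..16  cpu  (8B, 8-aligned)
16..18  prio  (2B, 2-aligned)
18..24  -- padding (6B)
24..32  rss  (8B, 8-aligned)
32..36  uid  (4B, 4-aligned)
36..37  lock  (1B, 1-aligned)
37..40  -- padding (3B)
40..76  pid  (36B, 4-aligned)
76..80  -- padding (4B)
80..88  start_time  (8B, 8-aligned)
sizeof = 88, alignof = 8
— Block2 —
0..8  cpu  (8B, 8-aligned)
8..16  rss  (8B, 8-aligned)
16..24  start_time  (8B, 8-aligned)
24..60  pid  (36B, 4-aligned)
60..64  refcount  (4B, 4-aligned)
64..68  uid  (4B, 4-aligned)
68..70  prio  (2B, 2-aligned)
70..71  state  (1B, 1-aligned)
71..72  gid  (1B, 1-aligned)
72..73  lock  (1B, 1-aligned)
73..80  -- tail padding (7B)
sizeof = 80, alignof = 8
88 − 80 = 8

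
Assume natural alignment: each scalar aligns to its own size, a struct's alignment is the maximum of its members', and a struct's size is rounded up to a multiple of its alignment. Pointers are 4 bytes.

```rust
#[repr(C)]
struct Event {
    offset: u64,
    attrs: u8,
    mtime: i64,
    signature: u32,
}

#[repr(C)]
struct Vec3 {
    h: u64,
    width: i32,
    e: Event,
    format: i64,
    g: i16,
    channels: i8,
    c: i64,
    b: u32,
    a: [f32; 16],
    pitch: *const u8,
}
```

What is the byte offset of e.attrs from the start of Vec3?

24

Event: @0: offset [8B, align 8] → 8; @8: attrs [1B, align 1] → 9; +7 pad (align 8); @16: mtime [8B, align 8] → 24; @24: signature [4B, align 4] → 28; +4 tail pad (align 8); size 32, align 8
@0: h [8B, align 8] → 8
@8: width [4B, align 4] → 12
+4 pad (align 8)
@16: e [32B, align 8] → 48
within Event: attrs at 8
16 + 8 = 24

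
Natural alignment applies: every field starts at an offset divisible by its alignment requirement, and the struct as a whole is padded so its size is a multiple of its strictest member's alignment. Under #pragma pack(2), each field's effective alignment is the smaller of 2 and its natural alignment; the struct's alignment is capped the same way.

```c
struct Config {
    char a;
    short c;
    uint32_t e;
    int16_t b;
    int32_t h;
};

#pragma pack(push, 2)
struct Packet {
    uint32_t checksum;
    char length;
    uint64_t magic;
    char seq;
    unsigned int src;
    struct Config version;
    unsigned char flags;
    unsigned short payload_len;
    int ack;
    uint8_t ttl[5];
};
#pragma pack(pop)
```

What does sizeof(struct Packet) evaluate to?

50 bytes

Config: a at 0 (size 1, align 1) → ends 1; pad 1 to align 2 for c; c at 2 (size 2, align 2) → ends 4; e at 4 (size 4, align 4) → ends 8; b at 8 (size 2, align 2) → ends 10; pad 2 to align 4 for h; h at 12 (size 4, align 4) → ends 16; total 16 bytes, alignment 4
checksum at 0 (size 4, align 2) → ends 4
length at 4 (size 1, align 1) → ends 5
pad 1 to align 2 for magic
magic at 6 (size 8, align 2) → ends 14
seq at 14 (size 1, align 1) → ends 15
pad 1 to align 2 for src
src at 16 (size 4, align 2) → ends 20
version at 20 (size 16, align 2) → ends 36
flags at 36 (size 1, align 1) → ends 37
pad 1 to align 2 for payload_len
payload_len at 38 (size 2, align 2) → ends 40
ack at 40 (size 4, align 2) → ends 44
ttl at 44 (size 5, align 1) → ends 49
tail pad 1 to reach multiple of 2
total 50 bytes, alignment 2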